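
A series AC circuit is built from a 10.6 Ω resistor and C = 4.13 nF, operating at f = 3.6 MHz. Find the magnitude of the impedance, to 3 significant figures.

15.1 Ω

ω = 2πf = 2.262e+07 rad/s
X_C = 1/(ωC) = 10.7 Ω
Z = 10.6 − j10.7 Ω
|Z| = √(10.6² + 10.7²) = 15.1 Ω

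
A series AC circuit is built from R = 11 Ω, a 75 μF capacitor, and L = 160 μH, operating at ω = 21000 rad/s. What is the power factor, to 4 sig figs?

0.9707

X_L = ωL = 3.360 Ω
X_C = 1/(ωC) = 0.6349 Ω
Net reactance X = X_L − X_C = 2.725 Ω
Z = 11.00 + j2.725 Ω
|Z| = √(11.00² + 2.725²) = 11.33 Ω
∠Z = arctan(2.725/11.00) = 13.91°
cos φ = cos(13.91°) = 0.9707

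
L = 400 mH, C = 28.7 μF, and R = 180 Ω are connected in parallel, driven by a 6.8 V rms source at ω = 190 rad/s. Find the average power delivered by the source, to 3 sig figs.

X_L = ωL = 76.0 Ω
X_C = 1/(ωC) = 183 Ω
Parallel: admittances add. Y = 1/R + 1/(jωL) + jωC
Y = (0.00556 − j0.00770) S
|Y| = 0.00950 S → |Z| = 1/|Y| = 105 Ω, ∠Z = −∠Y = 54.2°
I = V/|Z| = 64.6 mA
P = VI cos φ = 6.8 × 0.0646 × cos(54.2°) = 257 mW

257 mW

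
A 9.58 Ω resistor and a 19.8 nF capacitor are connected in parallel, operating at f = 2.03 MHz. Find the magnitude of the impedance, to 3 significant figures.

ω = 2πf = 1.275e+07 rad/s
X_C = 1/(ωC) = 3.96 Ω
Parallel: admittances add. Y = 1/R + jωC
Y = (0.104 + j0.253) S
|Y| = 0.273 S → |Z| = 1/|Y| = 3.66 Ω, ∠Z = −∠Y = -67.5°

3.66 Ω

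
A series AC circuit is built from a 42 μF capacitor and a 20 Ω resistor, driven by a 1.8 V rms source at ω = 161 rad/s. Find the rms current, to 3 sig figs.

12.1 mA

X_C = 1/(ωC) = 148 Ω
Z = 20.0 − j148 Ω
|Z| = √(20.0² + 148²) = 149 Ω
I = V/|Z| = 1.8/149 = 12.1 mA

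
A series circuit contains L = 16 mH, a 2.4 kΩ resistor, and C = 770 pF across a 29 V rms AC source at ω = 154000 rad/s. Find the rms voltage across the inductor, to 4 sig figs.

11.11 V

X_L = ωL = 2464 Ω
X_C = 1/(ωC) = 8433 Ω
Net reactance X = X_L − X_C = -5969 Ω
Z = 2400 − j5969 Ω
|Z| = √(2400² + 5969²) = 6434 Ω
I = V/|Z| = 4.508 mA
V_L = I·|Z_L| = 0.004508 × 2464 = 11.11 V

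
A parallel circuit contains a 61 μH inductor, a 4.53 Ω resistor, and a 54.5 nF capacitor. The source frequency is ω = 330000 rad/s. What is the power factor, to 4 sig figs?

0.9899

X_L = ωL = 20.13 Ω
X_C = 1/(ωC) = 55.60 Ω
Parallel: admittances add. Y = 1/R + 1/(jωL) + jωC
Y = (0.2208 − j0.03169) S
|Y| = 0.2230 S → |Z| = 1/|Y| = 4.484 Ω, ∠Z = −∠Y = 8.170°
cos φ = cos(8.170°) = 0.9899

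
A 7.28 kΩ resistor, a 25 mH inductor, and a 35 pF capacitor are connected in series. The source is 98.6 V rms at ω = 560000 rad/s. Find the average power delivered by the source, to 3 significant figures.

X_L = ωL = 14000 Ω
X_C = 1/(ωC) = 51000 Ω
Net reactance X = X_L − X_C = -37000 Ω
Z = 7280 − j37000 Ω
|Z| = √(7280² + 37000²) = 37700 Ω
∠Z = arctan(-37000/7280) = -78.9°
I = V/|Z| = 2.61 mA
P = VI cos φ = 98.6 × 0.00261 × cos(-78.9°) = 49.7 mW

49.7 mW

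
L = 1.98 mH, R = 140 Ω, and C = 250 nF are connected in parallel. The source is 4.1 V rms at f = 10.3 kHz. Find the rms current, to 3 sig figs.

ω = 2πf = 64720 rad/s
X_L = ωL = 128 Ω
X_C = 1/(ωC) = 61.8 Ω
Parallel: admittances add. Y = 1/R + 1/(jωL) + jωC
Y = (0.00714 + j0.00838) S
|Y| = 0.0110 S → |Z| = 1/|Y| = 90.8 Ω, ∠Z = −∠Y = -49.5°
I = V/|Z| = 4.1/90.8 = 45.1 mA

45.1 mA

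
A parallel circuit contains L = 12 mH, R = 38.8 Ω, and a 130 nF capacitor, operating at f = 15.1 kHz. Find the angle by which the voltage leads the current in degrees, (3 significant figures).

ω = 2πf = 94880 rad/s
X_L = ωL = 1140 Ω
X_C = 1/(ωC) = 81.1 Ω
Parallel: admittances add. Y = 1/R + 1/(jωL) + jωC
Y = (0.0258 + j0.0115) S
|Y| = 0.0282 S → |Z| = 1/|Y| = 35.5 Ω, ∠Z = −∠Y = -24.0°

-24.0°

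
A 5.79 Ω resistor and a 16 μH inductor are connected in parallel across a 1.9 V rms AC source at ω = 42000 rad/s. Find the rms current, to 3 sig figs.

X_L = ωL = 0.672 Ω
Parallel: admittances add. Y = 1/R + 1/(jωL)
Y = (0.173 − j1.49) S
|Y| = 1.50 S → |Z| = 1/|Y| = 0.668 Ω, ∠Z = −∠Y = 83.4°
I = V/|Z| = 1.9/0.668 = 2.85 A

2.85 A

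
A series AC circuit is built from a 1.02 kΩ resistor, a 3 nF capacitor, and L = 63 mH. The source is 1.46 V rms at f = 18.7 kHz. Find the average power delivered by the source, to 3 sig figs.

ω = 2πf = 117500 rad/s
X_L = ωL = 7400 Ω
X_C = 1/(ωC) = 2840 Ω
Net reactance X = X_L − X_C = 4570 Ω
Z = 1020 + j4570 Ω
|Z| = √(1020² + 4570²) = 4680 Ω
∠Z = arctan(4570/1020) = 77.4°
I = V/|Z| = 312 μA
P = VI cos φ = 1.46 × 0.000312 × cos(77.4°) = 99.4 μW

99.4 μW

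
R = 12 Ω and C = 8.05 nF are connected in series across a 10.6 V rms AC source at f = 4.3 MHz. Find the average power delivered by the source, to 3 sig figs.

8.16 W

ω = 2πf = 2.702e+07 rad/s
X_C = 1/(ωC) = 4.60 Ω
Z = 12.0 − j4.60 Ω
|Z| = √(12.0² + 4.60²) = 12.9 Ω
∠Z = arctan(-4.60/12.0) = -21.0°
I = V/|Z| = 825 mA
P = VI cos φ = 10.6 × 0.825 × cos(-21.0°) = 8.16 W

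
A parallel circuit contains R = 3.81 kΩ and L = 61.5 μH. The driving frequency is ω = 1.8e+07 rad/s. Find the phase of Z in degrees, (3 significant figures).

X_L = ωL = 1110 Ω
Parallel: admittances add. Y = 1/R + 1/(jωL)
Y = (0.000262 − j0.000903) S
|Y| = 0.000941 S → |Z| = 1/|Y| = 1060 Ω, ∠Z = −∠Y = 73.8°

73.8°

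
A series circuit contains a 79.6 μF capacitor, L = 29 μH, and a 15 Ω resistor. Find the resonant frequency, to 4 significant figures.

3.313 kHz

ω₀ = 1/√(LC) = 1/√(2.9e-05 × 7.96e-05) = 20810 rad/s
f₀ = ω₀/(2π) = 3.313 kHz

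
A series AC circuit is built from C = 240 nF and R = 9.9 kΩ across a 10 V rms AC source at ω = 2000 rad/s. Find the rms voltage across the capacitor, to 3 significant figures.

2.06 V

X_C = 1/(ωC) = 2080 Ω
Z = 9900 − j2080 Ω
|Z| = √(9900² + 2080²) = 10100 Ω
I = V/|Z| = 988 μA
V_C = I·|Z_C| = 0.000988 × 2080 = 2.06 V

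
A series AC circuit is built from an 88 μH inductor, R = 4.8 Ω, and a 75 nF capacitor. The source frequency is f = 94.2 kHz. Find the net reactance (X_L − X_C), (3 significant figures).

ω = 2πf = 591900 rad/s
X_L = ωL = 52.1 Ω
X_C = 1/(ωC) = 22.5 Ω
X = 52.1 − 22.5 = 29.6 Ω

29.6 Ω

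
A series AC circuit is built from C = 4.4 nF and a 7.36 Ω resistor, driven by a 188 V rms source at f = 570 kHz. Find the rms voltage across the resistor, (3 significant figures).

21.7 V

ω = 2πf = 3.581e+06 rad/s
X_C = 1/(ωC) = 63.5 Ω
Z = 7.36 − j63.5 Ω
|Z| = √(7.36² + 63.5²) = 63.9 Ω
I = V/|Z| = 2.94 A
V_R = I·|Z_R| = 2.94 × 7.36 = 21.7 V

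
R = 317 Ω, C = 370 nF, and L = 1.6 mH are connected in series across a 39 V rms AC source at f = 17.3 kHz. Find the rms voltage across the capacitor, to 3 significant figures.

2.77 V

ω = 2πf = 108700 rad/s
X_L = ωL = 174 Ω
X_C = 1/(ωC) = 24.9 Ω
Net reactance X = X_L − X_C = 149 Ω
Z = 317 + j149 Ω
|Z| = √(317² + 149²) = 350 Ω
I = V/|Z| = 111 mA
V_C = I·|Z_C| = 0.111 × 24.9 = 2.77 V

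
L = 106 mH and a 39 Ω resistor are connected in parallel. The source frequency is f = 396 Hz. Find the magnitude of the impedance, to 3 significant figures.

ω = 2πf = 2488 rad/s
X_L = ωL = 264 Ω
Parallel: admittances add. Y = 1/R + 1/(jωL)
Y = (0.0256 − j0.00379) S
|Y| = 0.0259 S → |Z| = 1/|Y| = 38.6 Ω, ∠Z = −∠Y = 8.41°

38.6 Ω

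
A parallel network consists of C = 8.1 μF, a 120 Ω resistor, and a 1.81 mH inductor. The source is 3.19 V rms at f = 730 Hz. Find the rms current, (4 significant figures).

ω = 2πf = 4587 rad/s
X_L = ωL = 8.302 Ω
X_C = 1/(ωC) = 26.92 Ω
Parallel: admittances add. Y = 1/R + 1/(jωL) + jωC
Y = (0.008333 − j0.08330) S
|Y| = 0.08372 S → |Z| = 1/|Y| = 11.95 Ω, ∠Z = −∠Y = 84.29°
I = V/|Z| = 3.19/11.95 = 267.1 mA

267.1 mA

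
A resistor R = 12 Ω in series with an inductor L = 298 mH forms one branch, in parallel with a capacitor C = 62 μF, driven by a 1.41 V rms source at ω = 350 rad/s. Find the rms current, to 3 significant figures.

17.3 mA

X_L = ωL = 104 Ω
X_C = 1/(ωC) = 46.1 Ω
Branch 1 (R+jX_L): Z₁ = 12.0 + j104 Ω, |Z₁| = 105 Ω
Branch 2 (−jX_C): Z₂ = −j46.1 Ω
Parallel: Z = Z₁Z₂/(Z₁+Z₂), |Z| = 81.4 Ω, ∠Z = -84.9°
I = V/|Z| = 1.41/81.4 = 17.3 mA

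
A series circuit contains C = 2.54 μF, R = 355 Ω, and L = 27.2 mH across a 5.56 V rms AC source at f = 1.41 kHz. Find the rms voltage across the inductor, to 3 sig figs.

ω = 2πf = 8859 rad/s
X_L = ωL = 241 Ω
X_C = 1/(ωC) = 44.4 Ω
Net reactance X = X_L − X_C = 197 Ω
Z = 355 + j197 Ω
|Z| = √(355² + 197²) = 406 Ω
I = V/|Z| = 13.7 mA
V_L = I·|Z_L| = 0.0137 × 241 = 3.30 V

3.30 V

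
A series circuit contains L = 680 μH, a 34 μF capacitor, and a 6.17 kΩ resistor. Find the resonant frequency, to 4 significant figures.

1.047 kHz

ω₀ = 1/√(LC) = 1/√(0.00068 × 3.4e-05) = 6577 rad/s
f₀ = ω₀/(2π) = 1.047 kHz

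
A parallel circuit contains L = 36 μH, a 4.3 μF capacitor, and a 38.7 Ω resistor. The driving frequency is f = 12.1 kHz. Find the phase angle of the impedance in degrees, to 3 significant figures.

ω = 2πf = 76030 rad/s
X_L = ωL = 2.74 Ω
X_C = 1/(ωC) = 3.06 Ω
Parallel: admittances add. Y = 1/R + 1/(jωL) + jωC
Y = (0.0258 − j0.0385) S
|Y| = 0.0463 S → |Z| = 1/|Y| = 21.6 Ω, ∠Z = −∠Y = 56.1°

56.1°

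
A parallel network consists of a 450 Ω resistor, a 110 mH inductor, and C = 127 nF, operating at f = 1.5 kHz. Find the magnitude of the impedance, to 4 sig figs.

447.6 Ω

ω = 2πf = 9425 rad/s
X_L = ωL = 1037 Ω
X_C = 1/(ωC) = 835.5 Ω
Parallel: admittances add. Y = 1/R + 1/(jωL) + jωC
Y = (0.002222 + j0.0002324) S
|Y| = 0.002234 S → |Z| = 1/|Y| = 447.6 Ω, ∠Z = −∠Y = -5.970°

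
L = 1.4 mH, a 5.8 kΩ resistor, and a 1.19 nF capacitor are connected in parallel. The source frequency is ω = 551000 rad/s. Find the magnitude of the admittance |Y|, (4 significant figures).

663.4 μS

X_L = ωL = 771.4 Ω
X_C = 1/(ωC) = 1525 Ω
Parallel: admittances add. Y = 1/R + 1/(jωL) + jωC
Y = (0.0001724 − j0.0006407) S
|Y| = 0.0006634 S → |Z| = 1/|Y| = 1507 Ω, ∠Z = −∠Y = 74.94°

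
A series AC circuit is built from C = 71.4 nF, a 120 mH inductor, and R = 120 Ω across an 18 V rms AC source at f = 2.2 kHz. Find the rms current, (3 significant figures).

ω = 2πf = 13820 rad/s
X_L = ωL = 1660 Ω
X_C = 1/(ωC) = 1010 Ω
Net reactance X = X_L − X_C = 646 Ω
Z = 120 + j646 Ω
|Z| = √(120² + 646²) = 657 Ω
I = V/|Z| = 18/657 = 27.4 mA

27.4 mA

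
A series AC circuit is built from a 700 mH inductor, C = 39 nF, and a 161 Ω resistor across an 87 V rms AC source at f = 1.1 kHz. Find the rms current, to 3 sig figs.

76.3 mA

ω = 2πf = 6912 rad/s
X_L = ωL = 4840 Ω
X_C = 1/(ωC) = 3710 Ω
Net reactance X = X_L − X_C = 1130 Ω
Z = 161 + j1130 Ω
|Z| = √(161² + 1130²) = 1140 Ω
I = V/|Z| = 87/1140 = 76.3 mA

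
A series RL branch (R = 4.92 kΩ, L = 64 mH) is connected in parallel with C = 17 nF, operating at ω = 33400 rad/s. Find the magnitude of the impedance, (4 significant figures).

X_L = ωL = 2138 Ω
X_C = 1/(ωC) = 1761 Ω
Branch 1 (R+jX_L): Z₁ = 4920 + j2138 Ω, |Z₁| = 5364 Ω
Branch 2 (−jX_C): Z₂ = −j1761 Ω
Parallel: Z = Z₁Z₂/(Z₁+Z₂), |Z| = 1915 Ω, ∠Z = -70.89°

1915 Ω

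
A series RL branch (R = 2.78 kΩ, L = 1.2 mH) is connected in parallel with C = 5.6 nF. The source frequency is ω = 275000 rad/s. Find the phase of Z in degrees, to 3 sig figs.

X_L = ωL = 330 Ω
X_C = 1/(ωC) = 649 Ω
Branch 1 (R+jX_L): Z₁ = 2780 + j330 Ω, |Z₁| = 2800 Ω
Branch 2 (−jX_C): Z₂ = −j649 Ω
Parallel: Z = Z₁Z₂/(Z₁+Z₂), |Z| = 650 Ω, ∠Z = -76.7°

-76.7°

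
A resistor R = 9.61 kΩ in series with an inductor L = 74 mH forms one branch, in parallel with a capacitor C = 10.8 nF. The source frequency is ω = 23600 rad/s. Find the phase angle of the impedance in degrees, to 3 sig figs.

-66.9°

X_L = ωL = 1750 Ω
X_C = 1/(ωC) = 3920 Ω
Branch 1 (R+jX_L): Z₁ = 9610 + j1750 Ω, |Z₁| = 9770 Ω
Branch 2 (−jX_C): Z₂ = −j3920 Ω
Parallel: Z = Z₁Z₂/(Z₁+Z₂), |Z| = 3890 Ω, ∠Z = -66.9°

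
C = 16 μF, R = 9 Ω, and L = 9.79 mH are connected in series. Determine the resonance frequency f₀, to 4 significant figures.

ω₀ = 1/√(LC) = 1/√(0.00979 × 1.6e-05) = 2527 rad/s
f₀ = ω₀/(2π) = 402.1 Hz

402.1 Hz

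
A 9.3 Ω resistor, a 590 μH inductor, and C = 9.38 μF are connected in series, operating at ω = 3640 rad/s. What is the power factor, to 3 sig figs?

0.324

X_L = ωL = 2.15 Ω
X_C = 1/(ωC) = 29.3 Ω
Net reactance X = X_L − X_C = -27.1 Ω
Z = 9.30 − j27.1 Ω
|Z| = √(9.30² + 27.1²) = 28.7 Ω
∠Z = arctan(-27.1/9.30) = -71.1°
cos φ = cos(-71.1°) = 0.324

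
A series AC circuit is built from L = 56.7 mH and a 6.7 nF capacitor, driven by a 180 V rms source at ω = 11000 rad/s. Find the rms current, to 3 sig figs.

X_L = ωL = 624 Ω
X_C = 1/(ωC) = 13600 Ω
Net reactance X = X_L − X_C = -12900 Ω
Z = − j12900 Ω
|Z| = √(0² + 12900²) = 12900 Ω
I = V/|Z| = 180/12900 = 13.9 mA

13.9 mA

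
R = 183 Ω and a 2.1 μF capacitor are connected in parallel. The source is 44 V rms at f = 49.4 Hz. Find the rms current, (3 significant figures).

ω = 2πf = 310.4 rad/s
X_C = 1/(ωC) = 1530 Ω
Parallel: admittances add. Y = 1/R + jωC
Y = (0.00546 + j0.000652) S
|Y| = 0.00550 S → |Z| = 1/|Y| = 182 Ω, ∠Z = −∠Y = -6.80°
I = V/|Z| = 44/182 = 242 mA

242 mA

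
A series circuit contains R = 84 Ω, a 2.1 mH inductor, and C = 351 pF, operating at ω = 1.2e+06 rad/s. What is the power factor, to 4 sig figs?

X_L = ωL = 2520 Ω
X_C = 1/(ωC) = 2374 Ω
Net reactance X = X_L − X_C = 145.8 Ω
Z = 84.00 + j145.8 Ω
|Z| = √(84.00² + 145.8²) = 168.3 Ω
∠Z = arctan(145.8/84.00) = 60.06°
cos φ = cos(60.06°) = 0.4991

0.4991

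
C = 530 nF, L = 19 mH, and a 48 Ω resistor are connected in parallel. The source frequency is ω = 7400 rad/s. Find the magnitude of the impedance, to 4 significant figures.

X_L = ωL = 140.6 Ω
X_C = 1/(ωC) = 255.0 Ω
Parallel: admittances add. Y = 1/R + 1/(jωL) + jωC
Y = (0.02083 − j0.003190) S
|Y| = 0.02108 S → |Z| = 1/|Y| = 47.45 Ω, ∠Z = −∠Y = 8.707°

47.45 Ω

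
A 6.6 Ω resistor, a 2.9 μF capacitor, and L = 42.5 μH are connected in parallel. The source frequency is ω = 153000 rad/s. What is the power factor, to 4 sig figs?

0.4632

X_L = ωL = 6.503 Ω
X_C = 1/(ωC) = 2.254 Ω
Parallel: admittances add. Y = 1/R + 1/(jωL) + jωC
Y = (0.1515 + j0.2899) S
|Y| = 0.3271 S → |Z| = 1/|Y| = 3.057 Ω, ∠Z = −∠Y = -62.41°
cos φ = cos(-62.41°) = 0.4632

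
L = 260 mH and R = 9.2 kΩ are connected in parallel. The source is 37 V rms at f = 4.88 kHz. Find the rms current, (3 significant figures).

6.14 mA

ω = 2πf = 30660 rad/s
X_L = ωL = 7970 Ω
Parallel: admittances add. Y = 1/R + 1/(jωL)
Y = (0.000109 − j0.000125) S
|Y| = 0.000166 S → |Z| = 1/|Y| = 6020 Ω, ∠Z = −∠Y = 49.1°
I = V/|Z| = 37/6020 = 6.14 mA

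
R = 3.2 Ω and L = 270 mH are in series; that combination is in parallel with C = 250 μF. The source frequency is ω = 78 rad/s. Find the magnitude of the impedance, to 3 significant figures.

35.9 Ω

X_L = ωL = 21.1 Ω
X_C = 1/(ωC) = 51.3 Ω
Branch 1 (R+jX_L): Z₁ = 3.20 + j21.1 Ω, |Z₁| = 21.3 Ω
Branch 2 (−jX_C): Z₂ = −j51.3 Ω
Parallel: Z = Z₁Z₂/(Z₁+Z₂), |Z| = 35.9 Ω, ∠Z = 75.3°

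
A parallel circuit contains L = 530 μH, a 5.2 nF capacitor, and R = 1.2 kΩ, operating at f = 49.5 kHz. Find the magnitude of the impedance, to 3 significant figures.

ω = 2πf = 311000 rad/s
X_L = ωL = 165 Ω
X_C = 1/(ωC) = 618 Ω
Parallel: admittances add. Y = 1/R + 1/(jωL) + jωC
Y = (0.000833 − j0.00445) S
|Y| = 0.00453 S → |Z| = 1/|Y| = 221 Ω, ∠Z = −∠Y = 79.4°

221 Ω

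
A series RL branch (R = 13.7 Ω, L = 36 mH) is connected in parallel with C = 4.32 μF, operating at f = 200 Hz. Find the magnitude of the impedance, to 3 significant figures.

62.4 Ω

ω = 2πf = 1257 rad/s
X_L = ωL = 45.2 Ω
X_C = 1/(ωC) = 184 Ω
Branch 1 (R+jX_L): Z₁ = 13.7 + j45.2 Ω, |Z₁| = 47.3 Ω
Branch 2 (−jX_C): Z₂ = −j184 Ω
Parallel: Z = Z₁Z₂/(Z₁+Z₂), |Z| = 62.4 Ω, ∠Z = 67.5°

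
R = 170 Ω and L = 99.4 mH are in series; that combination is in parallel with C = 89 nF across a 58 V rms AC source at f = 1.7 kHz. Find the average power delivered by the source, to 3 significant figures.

495 mW

ω = 2πf = 10680 rad/s
X_L = ωL = 1060 Ω
X_C = 1/(ωC) = 1050 Ω
Branch 1 (R+jX_L): Z₁ = 170 + j1060 Ω, |Z₁| = 1080 Ω
Branch 2 (−jX_C): Z₂ = −j1050 Ω
Parallel: Z = Z₁Z₂/(Z₁+Z₂), |Z| = 6640 Ω, ∠Z = -12.4°
I = V/|Z| = 8.73 mA
P = VI cos φ = 58 × 0.00873 × cos(-12.4°) = 495 mW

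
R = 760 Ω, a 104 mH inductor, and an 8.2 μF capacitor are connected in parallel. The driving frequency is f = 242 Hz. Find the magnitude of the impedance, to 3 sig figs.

ω = 2πf = 1521 rad/s
X_L = ωL = 158 Ω
X_C = 1/(ωC) = 80.2 Ω
Parallel: admittances add. Y = 1/R + 1/(jωL) + jωC
Y = (0.00132 + j0.00614) S
|Y| = 0.00628 S → |Z| = 1/|Y| = 159 Ω, ∠Z = −∠Y = -77.9°

159 Ω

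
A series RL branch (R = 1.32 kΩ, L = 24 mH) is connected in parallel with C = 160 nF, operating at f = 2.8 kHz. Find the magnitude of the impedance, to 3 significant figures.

373 Ω

ω = 2πf = 17590 rad/s
X_L = ωL = 422 Ω
X_C = 1/(ωC) = 355 Ω
Branch 1 (R+jX_L): Z₁ = 1320 + j422 Ω, |Z₁| = 1390 Ω
Branch 2 (−jX_C): Z₂ = −j355 Ω
Parallel: Z = Z₁Z₂/(Z₁+Z₂), |Z| = 373 Ω, ∠Z = -75.2°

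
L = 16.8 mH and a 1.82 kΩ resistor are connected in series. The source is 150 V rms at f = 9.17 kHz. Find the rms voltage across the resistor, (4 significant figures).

132.4 V

ω = 2πf = 57620 rad/s
X_L = ωL = 968.0 Ω
Z = 1820 + j968.0 Ω
|Z| = √(1820² + 968.0²) = 2061 Ω
I = V/|Z| = 72.77 mA
V_R = I·|Z_R| = 0.07277 × 1820 = 132.4 V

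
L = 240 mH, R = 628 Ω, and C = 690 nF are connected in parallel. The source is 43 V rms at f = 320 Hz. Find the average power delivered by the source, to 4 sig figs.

2.944 W

ω = 2πf = 2011 rad/s
X_L = ωL = 482.5 Ω
X_C = 1/(ωC) = 720.8 Ω
Parallel: admittances add. Y = 1/R + 1/(jωL) + jωC
Y = (0.001592 − j0.0006850) S
|Y| = 0.001733 S → |Z| = 1/|Y| = 576.9 Ω, ∠Z = −∠Y = 23.28°
I = V/|Z| = 74.54 mA
P = VI cos φ = 43 × 0.07454 × cos(23.28°) = 2.944 W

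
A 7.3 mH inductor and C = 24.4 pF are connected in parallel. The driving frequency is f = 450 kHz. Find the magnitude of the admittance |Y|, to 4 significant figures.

20.54 μS

ω = 2πf = 2.827e+06 rad/s
X_L = ωL = 20640 Ω
X_C = 1/(ωC) = 14490 Ω
Parallel: admittances add. Y = 1/(jωL) + jωC
Y = (0 + j2.054e-05) S
|Y| = 2.054e-05 S → |Z| = 1/|Y| = 48680 Ω, ∠Z = −∠Y = -90.00°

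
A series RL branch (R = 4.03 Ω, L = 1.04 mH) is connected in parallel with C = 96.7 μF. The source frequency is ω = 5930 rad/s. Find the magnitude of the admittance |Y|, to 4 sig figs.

465.8 mS

X_L = ωL = 6.167 Ω
X_C = 1/(ωC) = 1.744 Ω
Branch 1 (R+jX_L): Z₁ = 4.030 + j6.167 Ω, |Z₁| = 7.367 Ω
Branch 2 (−jX_C): Z₂ = −j1.744 Ω
Parallel: Z = Z₁Z₂/(Z₁+Z₂), |Z| = 2.147 Ω, ∠Z = -80.83°
|Y| = 1/|Z| = 465.8 mS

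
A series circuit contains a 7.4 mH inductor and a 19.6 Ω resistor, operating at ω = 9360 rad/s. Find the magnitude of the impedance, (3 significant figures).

X_L = ωL = 69.3 Ω
Z = 19.6 + j69.3 Ω
|Z| = √(19.6² + 69.3²) = 72.0 Ω

72.0 Ω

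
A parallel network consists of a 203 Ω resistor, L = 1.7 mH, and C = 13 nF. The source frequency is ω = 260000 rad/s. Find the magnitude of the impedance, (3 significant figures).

198 Ω

X_L = ωL = 442 Ω
X_C = 1/(ωC) = 296 Ω
Parallel: admittances add. Y = 1/R + 1/(jωL) + jωC
Y = (0.00493 + j0.00112) S
|Y| = 0.00505 S → |Z| = 1/|Y| = 198 Ω, ∠Z = −∠Y = -12.8°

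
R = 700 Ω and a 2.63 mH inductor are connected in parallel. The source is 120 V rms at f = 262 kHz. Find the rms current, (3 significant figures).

ω = 2πf = 1.646e+06 rad/s
X_L = ωL = 4330 Ω
Parallel: admittances add. Y = 1/R + 1/(jωL)
Y = (0.00143 − j0.000231) S
|Y| = 0.00145 S → |Z| = 1/|Y| = 691 Ω, ∠Z = −∠Y = 9.18°
I = V/|Z| = 120/691 = 174 mA

174 mA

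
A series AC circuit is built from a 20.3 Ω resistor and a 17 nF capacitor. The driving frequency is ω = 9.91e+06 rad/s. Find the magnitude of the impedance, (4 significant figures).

21.15 Ω

X_C = 1/(ωC) = 5.936 Ω
Z = 20.30 − j5.936 Ω
|Z| = √(20.30² + 5.936²) = 21.15 Ω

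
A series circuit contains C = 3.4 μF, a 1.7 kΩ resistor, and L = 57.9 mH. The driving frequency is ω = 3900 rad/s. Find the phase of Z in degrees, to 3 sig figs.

X_L = ωL = 226 Ω
X_C = 1/(ωC) = 75.4 Ω
Net reactance X = X_L − X_C = 150 Ω
Z = 1700 + j150 Ω
|Z| = √(1700² + 150²) = 1710 Ω
∠Z = arctan(150/1700) = 5.06°

5.06°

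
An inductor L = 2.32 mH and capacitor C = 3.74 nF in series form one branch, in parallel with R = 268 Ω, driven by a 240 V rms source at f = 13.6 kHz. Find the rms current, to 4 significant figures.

899.3 mA

ω = 2πf = 85450 rad/s
X_L = ωL = 198.2 Ω
X_C = 1/(ωC) = 3129 Ω
Branch 1: Z₁ = R = 268.0 Ω
Branch 2 (series LC): Z₂ = j(X_L − X_C) = −j2931 Ω
Parallel: Z = Z₁Z₂/(Z₁+Z₂), |Z| = 266.9 Ω, ∠Z = -5.225°
I = V/|Z| = 240/266.9 = 899.3 mA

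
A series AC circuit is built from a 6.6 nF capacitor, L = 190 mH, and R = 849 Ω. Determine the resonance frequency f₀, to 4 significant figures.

4.494 kHz

ω₀ = 1/√(LC) = 1/√(0.19 × 6.6e-09) = 28240 rad/s
f₀ = ω₀/(2π) = 4.494 kHz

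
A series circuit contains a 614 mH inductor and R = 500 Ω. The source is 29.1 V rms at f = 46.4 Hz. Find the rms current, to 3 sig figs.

54.8 mA

ω = 2πf = 291.5 rad/s
X_L = ωL = 179 Ω
Z = 500 + j179 Ω
|Z| = √(500² + 179²) = 531 Ω
I = V/|Z| = 29.1/531 = 54.8 mA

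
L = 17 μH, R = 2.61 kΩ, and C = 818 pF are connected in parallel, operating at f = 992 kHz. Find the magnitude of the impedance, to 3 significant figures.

ω = 2πf = 6.233e+06 rad/s
X_L = ωL = 106 Ω
X_C = 1/(ωC) = 196 Ω
Parallel: admittances add. Y = 1/R + 1/(jωL) + jωC
Y = (0.000383 − j0.00434) S
|Y| = 0.00436 S → |Z| = 1/|Y| = 230 Ω, ∠Z = −∠Y = 85.0°

230 Ω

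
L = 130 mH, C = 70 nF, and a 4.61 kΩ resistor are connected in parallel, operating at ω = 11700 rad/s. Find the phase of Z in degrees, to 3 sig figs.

-36.7°

X_L = ωL = 1520 Ω
X_C = 1/(ωC) = 1220 Ω
Parallel: admittances add. Y = 1/R + 1/(jωL) + jωC
Y = (0.000217 + j0.000162) S
|Y| = 0.000270 S → |Z| = 1/|Y| = 3700 Ω, ∠Z = −∠Y = -36.7°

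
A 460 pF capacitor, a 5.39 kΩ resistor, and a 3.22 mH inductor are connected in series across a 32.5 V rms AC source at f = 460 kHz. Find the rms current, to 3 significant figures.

ω = 2πf = 2.89e+06 rad/s
X_L = ωL = 9310 Ω
X_C = 1/(ωC) = 752 Ω
Net reactance X = X_L − X_C = 8550 Ω
Z = 5390 + j8550 Ω
|Z| = √(5390² + 8550²) = 10100 Ω
I = V/|Z| = 32.5/10100 = 3.21 mA

3.21 mA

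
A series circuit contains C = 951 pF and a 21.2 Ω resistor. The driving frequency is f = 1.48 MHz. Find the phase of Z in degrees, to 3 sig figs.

-79.4°

ω = 2πf = 9.299e+06 rad/s
X_C = 1/(ωC) = 113 Ω
Z = 21.2 − j113 Ω
|Z| = √(21.2² + 113²) = 115 Ω
∠Z = arctan(-113/21.2) = -79.4°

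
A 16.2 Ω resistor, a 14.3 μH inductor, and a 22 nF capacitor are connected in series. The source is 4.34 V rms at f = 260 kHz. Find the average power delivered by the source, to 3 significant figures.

1.08 W

ω = 2πf = 1.634e+06 rad/s
X_L = ωL = 23.4 Ω
X_C = 1/(ωC) = 27.8 Ω
Net reactance X = X_L − X_C = -4.46 Ω
Z = 16.2 − j4.46 Ω
|Z| = √(16.2² + 4.46²) = 16.8 Ω
∠Z = arctan(-4.46/16.2) = -15.4°
I = V/|Z| = 258 mA
P = VI cos φ = 4.34 × 0.258 × cos(-15.4°) = 1.08 W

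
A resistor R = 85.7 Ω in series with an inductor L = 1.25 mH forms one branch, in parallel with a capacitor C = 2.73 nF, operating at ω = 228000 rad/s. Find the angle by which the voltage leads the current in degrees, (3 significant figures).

69.6°

X_L = ωL = 285 Ω
X_C = 1/(ωC) = 1610 Ω
Branch 1 (R+jX_L): Z₁ = 85.7 + j285 Ω, |Z₁| = 298 Ω
Branch 2 (−jX_C): Z₂ = −j1610 Ω
Parallel: Z = Z₁Z₂/(Z₁+Z₂), |Z| = 361 Ω, ∠Z = 69.6°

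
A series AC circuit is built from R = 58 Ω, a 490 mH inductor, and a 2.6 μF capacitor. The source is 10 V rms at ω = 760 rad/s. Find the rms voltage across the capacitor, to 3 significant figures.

34.7 V

X_L = ωL = 372 Ω
X_C = 1/(ωC) = 506 Ω
Net reactance X = X_L − X_C = -134 Ω
Z = 58.0 − j134 Ω
|Z| = √(58.0² + 134²) = 146 Ω
I = V/|Z| = 68.6 mA
V_C = I·|Z_C| = 0.0686 × 506 = 34.7 V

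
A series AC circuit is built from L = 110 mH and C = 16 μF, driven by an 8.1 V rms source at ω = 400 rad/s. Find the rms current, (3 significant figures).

X_L = ωL = 44.0 Ω
X_C = 1/(ωC) = 156 Ω
Net reactance X = X_L − X_C = -112 Ω
Z = − j112 Ω
|Z| = √(0² + 112²) = 112 Ω
I = V/|Z| = 8.1/112 = 72.2 mA

72.2 mA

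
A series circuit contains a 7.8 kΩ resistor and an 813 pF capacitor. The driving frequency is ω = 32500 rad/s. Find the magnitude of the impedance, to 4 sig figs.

X_C = 1/(ωC) = 37850 Ω
Z = 7800 − j37850 Ω
|Z| = √(7800² + 37850²) = 38640 Ω

38640 Ω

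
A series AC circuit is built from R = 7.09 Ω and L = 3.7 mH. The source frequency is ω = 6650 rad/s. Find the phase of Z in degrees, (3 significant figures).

73.9°

X_L = ωL = 24.6 Ω
Z = 7.09 + j24.6 Ω
|Z| = √(7.09² + 24.6²) = 25.6 Ω
∠Z = arctan(24.6/7.09) = 73.9°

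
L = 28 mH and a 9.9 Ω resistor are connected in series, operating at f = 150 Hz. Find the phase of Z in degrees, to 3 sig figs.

69.4°

ω = 2πf = 942.5 rad/s
X_L = ωL = 26.4 Ω
Z = 9.90 + j26.4 Ω
|Z| = √(9.90² + 26.4²) = 28.2 Ω
∠Z = arctan(26.4/9.90) = 69.4°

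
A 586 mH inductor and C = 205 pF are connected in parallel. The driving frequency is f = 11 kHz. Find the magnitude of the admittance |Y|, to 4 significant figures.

ω = 2πf = 69120 rad/s
X_L = ωL = 40500 Ω
X_C = 1/(ωC) = 70580 Ω
Parallel: admittances add. Y = 1/(jωL) + jωC
Y = (0 − j1.052e-05) S
|Y| = 1.052e-05 S → |Z| = 1/|Y| = 95040 Ω, ∠Z = −∠Y = 90.00°

10.52 μS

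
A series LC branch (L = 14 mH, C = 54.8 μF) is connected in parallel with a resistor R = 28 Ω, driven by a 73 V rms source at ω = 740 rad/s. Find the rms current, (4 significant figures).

5.732 A

X_L = ωL = 10.36 Ω
X_C = 1/(ωC) = 24.66 Ω
Branch 1: Z₁ = R = 28.00 Ω
Branch 2 (series LC): Z₂ = j(X_L − X_C) = −j14.30 Ω
Parallel: Z = Z₁Z₂/(Z₁+Z₂), |Z| = 12.74 Ω, ∠Z = -62.95°
I = V/|Z| = 73/12.74 = 5.732 A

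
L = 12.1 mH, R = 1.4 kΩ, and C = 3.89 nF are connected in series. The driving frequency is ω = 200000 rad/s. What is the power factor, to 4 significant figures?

X_L = ωL = 2420 Ω
X_C = 1/(ωC) = 1285 Ω
Net reactance X = X_L − X_C = 1135 Ω
Z = 1400 + j1135 Ω
|Z| = √(1400² + 1135²) = 1802 Ω
∠Z = arctan(1135/1400) = 39.02°
cos φ = cos(39.02°) = 0.7769

0.7769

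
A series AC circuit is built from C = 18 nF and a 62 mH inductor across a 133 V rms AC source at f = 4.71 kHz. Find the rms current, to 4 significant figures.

ω = 2πf = 29590 rad/s
X_L = ωL = 1835 Ω
X_C = 1/(ωC) = 1877 Ω
Net reactance X = X_L − X_C = -42.45 Ω
Z = − j42.45 Ω
|Z| = √(0² + 42.45²) = 42.45 Ω
I = V/|Z| = 133/42.45 = 3.133 A

3.133 A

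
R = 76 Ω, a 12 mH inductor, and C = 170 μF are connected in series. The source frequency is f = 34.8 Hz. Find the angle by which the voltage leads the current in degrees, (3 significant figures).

-17.7°

ω = 2πf = 218.7 rad/s
X_L = ωL = 2.62 Ω
X_C = 1/(ωC) = 26.9 Ω
Net reactance X = X_L − X_C = -24.3 Ω
Z = 76.0 − j24.3 Ω
|Z| = √(76.0² + 24.3²) = 79.8 Ω
∠Z = arctan(-24.3/76.0) = -17.7°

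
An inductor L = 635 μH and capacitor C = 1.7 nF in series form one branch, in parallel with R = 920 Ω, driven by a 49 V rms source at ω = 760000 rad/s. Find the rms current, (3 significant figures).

X_L = ωL = 483 Ω
X_C = 1/(ωC) = 774 Ω
Branch 1: Z₁ = R = 920 Ω
Branch 2 (series LC): Z₂ = j(X_L − X_C) = −j291 Ω
Parallel: Z = Z₁Z₂/(Z₁+Z₂), |Z| = 278 Ω, ∠Z = -72.4°
I = V/|Z| = 49/278 = 176 mA

176 mA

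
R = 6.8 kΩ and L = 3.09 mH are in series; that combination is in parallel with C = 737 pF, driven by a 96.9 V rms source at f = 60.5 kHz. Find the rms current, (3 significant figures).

28.4 mA

ω = 2πf = 380100 rad/s
X_L = ωL = 1170 Ω
X_C = 1/(ωC) = 3570 Ω
Branch 1 (R+jX_L): Z₁ = 6800 + j1170 Ω, |Z₁| = 6900 Ω
Branch 2 (−jX_C): Z₂ = −j3570 Ω
Parallel: Z = Z₁Z₂/(Z₁+Z₂), |Z| = 3420 Ω, ∠Z = -60.8°
I = V/|Z| = 96.9/3420 = 28.4 mA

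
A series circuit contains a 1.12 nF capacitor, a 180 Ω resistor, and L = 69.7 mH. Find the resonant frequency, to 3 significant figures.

18.0 kHz

ω₀ = 1/√(LC) = 1/√(0.0697 × 1.12e-09) = 113200 rad/s
f₀ = ω₀/(2π) = 18.0 kHz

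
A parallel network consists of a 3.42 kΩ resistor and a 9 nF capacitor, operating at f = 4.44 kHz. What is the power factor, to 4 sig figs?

ω = 2πf = 27900 rad/s
X_C = 1/(ωC) = 3983 Ω
Parallel: admittances add. Y = 1/R + jωC
Y = (0.0002924 + j0.0002511) S
|Y| = 0.0003854 S → |Z| = 1/|Y| = 2595 Ω, ∠Z = −∠Y = -40.65°
cos φ = cos(-40.65°) = 0.7587

0.7587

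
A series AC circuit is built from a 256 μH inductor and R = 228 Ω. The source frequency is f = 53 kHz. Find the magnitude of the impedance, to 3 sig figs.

243 Ω

ω = 2πf = 333000 rad/s
X_L = ωL = 85.3 Ω
Z = 228 + j85.3 Ω
|Z| = √(228² + 85.3²) = 243 Ω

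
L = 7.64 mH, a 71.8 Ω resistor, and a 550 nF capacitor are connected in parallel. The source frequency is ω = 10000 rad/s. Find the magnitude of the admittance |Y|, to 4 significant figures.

15.86 mS

X_L = ωL = 76.40 Ω
X_C = 1/(ωC) = 181.8 Ω
Parallel: admittances add. Y = 1/R + 1/(jωL) + jωC
Y = (0.01393 − j0.007589) S
|Y| = 0.01586 S → |Z| = 1/|Y| = 63.05 Ω, ∠Z = −∠Y = 28.59°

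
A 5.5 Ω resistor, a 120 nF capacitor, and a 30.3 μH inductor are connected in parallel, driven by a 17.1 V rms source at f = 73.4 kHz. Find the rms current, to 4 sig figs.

ω = 2πf = 461200 rad/s
X_L = ωL = 13.97 Ω
X_C = 1/(ωC) = 18.07 Ω
Parallel: admittances add. Y = 1/R + 1/(jωL) + jωC
Y = (0.1818 − j0.01622) S
|Y| = 0.1825 S → |Z| = 1/|Y| = 5.478 Ω, ∠Z = −∠Y = 5.098°
I = V/|Z| = 17.1/5.478 = 3.121 A

3.121 A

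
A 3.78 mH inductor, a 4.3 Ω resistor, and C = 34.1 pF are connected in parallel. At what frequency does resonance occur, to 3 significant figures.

ω₀ = 1/√(LC) = 1/√(0.00378 × 3.41e-11) = 2.785e+06 rad/s
f₀ = ω₀/(2π) = 443 kHz

443 kHz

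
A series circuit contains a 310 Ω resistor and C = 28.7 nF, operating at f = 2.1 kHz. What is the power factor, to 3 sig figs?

0.117

ω = 2πf = 13190 rad/s
X_C = 1/(ωC) = 2640 Ω
Z = 310 − j2640 Ω
|Z| = √(310² + 2640²) = 2660 Ω
∠Z = arctan(-2640/310) = -83.3°
cos φ = cos(-83.3°) = 0.117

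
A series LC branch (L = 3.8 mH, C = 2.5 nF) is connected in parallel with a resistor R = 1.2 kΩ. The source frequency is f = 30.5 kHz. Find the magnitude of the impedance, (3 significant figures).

ω = 2πf = 191600 rad/s
X_L = ωL = 728 Ω
X_C = 1/(ωC) = 2090 Ω
Branch 1: Z₁ = R = 1200 Ω
Branch 2 (series LC): Z₂ = j(X_L − X_C) = −j1360 Ω
Parallel: Z = Z₁Z₂/(Z₁+Z₂), |Z| = 900 Ω, ∠Z = -41.4°

900 Ω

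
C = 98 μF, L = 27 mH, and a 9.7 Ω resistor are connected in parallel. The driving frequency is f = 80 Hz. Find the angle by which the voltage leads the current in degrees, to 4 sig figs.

13.33°

ω = 2πf = 502.7 rad/s
X_L = ωL = 13.57 Ω
X_C = 1/(ωC) = 20.30 Ω
Parallel: admittances add. Y = 1/R + 1/(jωL) + jωC
Y = (0.1031 − j0.02442) S
|Y| = 0.1059 S → |Z| = 1/|Y| = 9.439 Ω, ∠Z = −∠Y = 13.33°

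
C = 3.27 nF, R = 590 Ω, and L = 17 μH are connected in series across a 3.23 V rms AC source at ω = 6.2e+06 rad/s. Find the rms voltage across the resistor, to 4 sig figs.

3.216 V

X_L = ωL = 105.4 Ω
X_C = 1/(ωC) = 49.32 Ω
Net reactance X = X_L − X_C = 56.08 Ω
Z = 590.0 + j56.08 Ω
|Z| = √(590.0² + 56.08²) = 592.7 Ω
I = V/|Z| = 5.450 mA
V_R = I·|Z_R| = 0.005450 × 590.0 = 3.216 V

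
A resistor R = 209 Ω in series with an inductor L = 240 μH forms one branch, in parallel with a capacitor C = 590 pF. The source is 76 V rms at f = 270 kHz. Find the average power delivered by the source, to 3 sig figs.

5.76 W

ω = 2πf = 1.696e+06 rad/s
X_L = ωL = 407 Ω
X_C = 1/(ωC) = 999 Ω
Branch 1 (R+jX_L): Z₁ = 209 + j407 Ω, |Z₁| = 458 Ω
Branch 2 (−jX_C): Z₂ = −j999 Ω
Parallel: Z = Z₁Z₂/(Z₁+Z₂), |Z| = 728 Ω, ∠Z = 43.4°
I = V/|Z| = 104 mA
P = VI cos φ = 76 × 0.104 × cos(43.4°) = 5.76 W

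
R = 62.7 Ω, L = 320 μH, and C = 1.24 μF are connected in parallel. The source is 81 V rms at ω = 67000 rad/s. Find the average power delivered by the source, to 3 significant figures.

X_L = ωL = 21.4 Ω
X_C = 1/(ωC) = 12.0 Ω
Parallel: admittances add. Y = 1/R + 1/(jωL) + jωC
Y = (0.0159 + j0.0364) S
|Y| = 0.0398 S → |Z| = 1/|Y| = 25.1 Ω, ∠Z = −∠Y = -66.4°
I = V/|Z| = 3.22 A
P = VI cos φ = 81 × 3.22 × cos(-66.4°) = 105 W

105 W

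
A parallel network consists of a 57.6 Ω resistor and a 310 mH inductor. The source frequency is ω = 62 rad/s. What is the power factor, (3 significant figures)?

X_L = ωL = 19.2 Ω
Parallel: admittances add. Y = 1/R + 1/(jωL)
Y = (0.0174 − j0.0520) S
|Y| = 0.0548 S → |Z| = 1/|Y| = 18.2 Ω, ∠Z = −∠Y = 71.5°
cos φ = cos(71.5°) = 0.317

0.317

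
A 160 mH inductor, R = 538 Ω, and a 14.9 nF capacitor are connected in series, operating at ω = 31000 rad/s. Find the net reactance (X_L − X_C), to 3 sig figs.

X_L = ωL = 4960 Ω
X_C = 1/(ωC) = 2160 Ω
X = 4960 − 2160 = 2800 Ω

2800 Ω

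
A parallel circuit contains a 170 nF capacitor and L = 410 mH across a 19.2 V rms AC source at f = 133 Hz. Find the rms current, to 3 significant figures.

53.3 mA

ω = 2πf = 835.7 rad/s
X_L = ωL = 343 Ω
X_C = 1/(ωC) = 7040 Ω
Parallel: admittances add. Y = 1/(jωL) + jωC
Y = (0 − j0.00278) S
|Y| = 0.00278 S → |Z| = 1/|Y| = 360 Ω, ∠Z = −∠Y = 90.0°
I = V/|Z| = 19.2/360 = 53.3 mA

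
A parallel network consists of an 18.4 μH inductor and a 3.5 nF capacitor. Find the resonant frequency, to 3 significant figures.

627 kHz

ω₀ = 1/√(LC) = 1/√(1.84e-05 × 3.5e-09) = 3.941e+06 rad/s
f₀ = ω₀/(2π) = 627 kHz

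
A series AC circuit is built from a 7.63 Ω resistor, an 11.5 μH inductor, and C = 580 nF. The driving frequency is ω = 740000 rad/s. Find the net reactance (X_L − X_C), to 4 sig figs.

6.180 Ω

X_L = ωL = 8.510 Ω
X_C = 1/(ωC) = 2.330 Ω
X = 8.510 − 2.330 = 6.180 Ω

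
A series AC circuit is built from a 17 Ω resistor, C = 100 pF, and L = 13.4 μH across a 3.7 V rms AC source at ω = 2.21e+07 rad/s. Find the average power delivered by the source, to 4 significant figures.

9.409 mW

X_L = ωL = 296.1 Ω
X_C = 1/(ωC) = 452.5 Ω
Net reactance X = X_L − X_C = -156.3 Ω
Z = 17.00 − j156.3 Ω
|Z| = √(17.00² + 156.3²) = 157.3 Ω
∠Z = arctan(-156.3/17.00) = -83.79°
I = V/|Z| = 23.53 mA
P = VI cos φ = 3.7 × 0.02353 × cos(-83.79°) = 9.409 mW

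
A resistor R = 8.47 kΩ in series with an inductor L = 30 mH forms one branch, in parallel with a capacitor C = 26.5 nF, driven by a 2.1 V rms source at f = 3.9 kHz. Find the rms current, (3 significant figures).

ω = 2πf = 24500 rad/s
X_L = ωL = 735 Ω
X_C = 1/(ωC) = 1540 Ω
Branch 1 (R+jX_L): Z₁ = 8470 + j735 Ω, |Z₁| = 8500 Ω
Branch 2 (−jX_C): Z₂ = −j1540 Ω
Parallel: Z = Z₁Z₂/(Z₁+Z₂), |Z| = 1540 Ω, ∠Z = -79.6°
I = V/|Z| = 2.1/1540 = 1.36 mA

1.36 mA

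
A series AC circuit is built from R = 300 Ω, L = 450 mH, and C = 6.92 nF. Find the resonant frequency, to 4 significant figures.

2.852 kHz

ω₀ = 1/√(LC) = 1/√(0.45 × 6.92e-09) = 17920 rad/s
f₀ = ω₀/(2π) = 2.852 kHz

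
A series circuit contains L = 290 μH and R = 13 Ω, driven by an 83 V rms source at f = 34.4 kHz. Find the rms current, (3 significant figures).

1.30 A

ω = 2πf = 216100 rad/s
X_L = ωL = 62.7 Ω
Z = 13.0 + j62.7 Ω
|Z| = √(13.0² + 62.7²) = 64.0 Ω
I = V/|Z| = 83/64.0 = 1.30 A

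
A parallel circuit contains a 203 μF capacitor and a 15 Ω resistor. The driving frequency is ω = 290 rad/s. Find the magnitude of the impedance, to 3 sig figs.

11.2 Ω

X_C = 1/(ωC) = 17.0 Ω
Parallel: admittances add. Y = 1/R + jωC
Y = (0.0667 + j0.0589) S
|Y| = 0.0889 S → |Z| = 1/|Y| = 11.2 Ω, ∠Z = −∠Y = -41.4°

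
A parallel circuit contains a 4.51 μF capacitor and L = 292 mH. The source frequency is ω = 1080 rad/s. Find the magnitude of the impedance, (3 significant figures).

X_L = ωL = 315 Ω
X_C = 1/(ωC) = 205 Ω
Parallel: admittances add. Y = 1/(jωL) + jωC
Y = (0 + j0.00170) S
|Y| = 0.00170 S → |Z| = 1/|Y| = 588 Ω, ∠Z = −∠Y = -90.0°

588 Ω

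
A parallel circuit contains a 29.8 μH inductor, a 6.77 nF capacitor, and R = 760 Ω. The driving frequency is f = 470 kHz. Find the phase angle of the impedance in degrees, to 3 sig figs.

ω = 2πf = 2.953e+06 rad/s
X_L = ωL = 88.0 Ω
X_C = 1/(ωC) = 50.0 Ω
Parallel: admittances add. Y = 1/R + 1/(jωL) + jωC
Y = (0.00132 + j0.00863) S
|Y| = 0.00873 S → |Z| = 1/|Y| = 115 Ω, ∠Z = −∠Y = -81.3°

-81.3°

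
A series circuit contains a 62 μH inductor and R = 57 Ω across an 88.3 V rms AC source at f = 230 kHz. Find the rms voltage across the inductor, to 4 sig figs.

74.50 V

ω = 2πf = 1.445e+06 rad/s
X_L = ωL = 89.60 Ω
Z = 57.00 + j89.60 Ω
|Z| = √(57.00² + 89.60²) = 106.2 Ω
I = V/|Z| = 831.5 mA
V_L = I·|Z_L| = 0.8315 × 89.60 = 74.50 V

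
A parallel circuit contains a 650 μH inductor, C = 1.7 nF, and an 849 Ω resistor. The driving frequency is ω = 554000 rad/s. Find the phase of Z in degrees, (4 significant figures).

57.31°

X_L = ωL = 360.1 Ω
X_C = 1/(ωC) = 1062 Ω
Parallel: admittances add. Y = 1/R + 1/(jωL) + jωC
Y = (0.001178 − j0.001835) S
|Y| = 0.002181 S → |Z| = 1/|Y| = 458.6 Ω, ∠Z = −∠Y = 57.31°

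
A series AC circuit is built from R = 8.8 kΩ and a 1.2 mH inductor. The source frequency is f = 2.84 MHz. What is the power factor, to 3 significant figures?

ω = 2πf = 1.784e+07 rad/s
X_L = ωL = 21400 Ω
Z = 8800 + j21400 Ω
|Z| = √(8800² + 21400²) = 23200 Ω
∠Z = arctan(21400/8800) = 67.7°
cos φ = cos(67.7°) = 0.380

0.380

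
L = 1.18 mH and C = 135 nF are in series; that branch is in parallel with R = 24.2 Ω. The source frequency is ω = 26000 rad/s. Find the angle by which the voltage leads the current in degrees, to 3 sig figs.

-5.44°

X_L = ωL = 30.7 Ω
X_C = 1/(ωC) = 285 Ω
Branch 1: Z₁ = R = 24.2 Ω
Branch 2 (series LC): Z₂ = j(X_L − X_C) = −j254 Ω
Parallel: Z = Z₁Z₂/(Z₁+Z₂), |Z| = 24.1 Ω, ∠Z = -5.44°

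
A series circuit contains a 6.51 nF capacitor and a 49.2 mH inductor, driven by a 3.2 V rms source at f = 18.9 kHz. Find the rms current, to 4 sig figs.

ω = 2πf = 118800 rad/s
X_L = ωL = 5843 Ω
X_C = 1/(ωC) = 1294 Ω
Net reactance X = X_L − X_C = 4549 Ω
Z = j4549 Ω
|Z| = √(0² + 4549²) = 4549 Ω
I = V/|Z| = 3.2/4549 = 703.4 μA

703.4 μA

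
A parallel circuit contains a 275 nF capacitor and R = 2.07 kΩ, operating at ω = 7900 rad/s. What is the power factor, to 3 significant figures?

0.217

X_C = 1/(ωC) = 460 Ω
Parallel: admittances add. Y = 1/R + jωC
Y = (0.000483 + j0.00217) S
|Y| = 0.00223 S → |Z| = 1/|Y| = 449 Ω, ∠Z = −∠Y = -77.5°
cos φ = cos(-77.5°) = 0.217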